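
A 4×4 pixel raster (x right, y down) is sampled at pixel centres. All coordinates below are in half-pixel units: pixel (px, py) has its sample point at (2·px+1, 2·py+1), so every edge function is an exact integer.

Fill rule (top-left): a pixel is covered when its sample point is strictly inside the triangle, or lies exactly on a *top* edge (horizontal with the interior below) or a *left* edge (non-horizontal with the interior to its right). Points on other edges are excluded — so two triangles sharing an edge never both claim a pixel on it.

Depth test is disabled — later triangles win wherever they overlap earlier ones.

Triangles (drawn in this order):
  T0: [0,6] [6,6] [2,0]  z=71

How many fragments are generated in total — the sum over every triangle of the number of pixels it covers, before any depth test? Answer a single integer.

T0:
  2·area = 36  (B↔C swapped to make it positive)
  edge (0, 6)→(2, 0): d=(2,-6) top-left  bias=+0
  edge (2, 0)→(6, 6): d=(4,6) right/bottom  bias=-1
  edge (6, 6)→(0, 6): d=(-6,0) right/bottom  bias=-1
    (0,1)@(1, 3): e=[0,18,18] → X  [on edge]
    (1,1)@(3, 3): e=[12,6,18] → X
    (2,1)@(5, 3): e=[24,-6,18] → .
    (0,2)@(1, 5): e=[4,26,6] → X
    (2,2)@(5, 5): e=[28,2,6] → X
    (3,2)@(7, 5): e=[40,-10,6] → .
    (0,3)@(1, 7): e=[8,34,-6] → .
    (1,3)@(3, 7): e=[20,22,-6] → .
    (2,3)@(5, 7): e=[32,10,-6] → .
  covered (5 px):
    . . . .
    X X . .
    X X X .
    . . . .

Final: 5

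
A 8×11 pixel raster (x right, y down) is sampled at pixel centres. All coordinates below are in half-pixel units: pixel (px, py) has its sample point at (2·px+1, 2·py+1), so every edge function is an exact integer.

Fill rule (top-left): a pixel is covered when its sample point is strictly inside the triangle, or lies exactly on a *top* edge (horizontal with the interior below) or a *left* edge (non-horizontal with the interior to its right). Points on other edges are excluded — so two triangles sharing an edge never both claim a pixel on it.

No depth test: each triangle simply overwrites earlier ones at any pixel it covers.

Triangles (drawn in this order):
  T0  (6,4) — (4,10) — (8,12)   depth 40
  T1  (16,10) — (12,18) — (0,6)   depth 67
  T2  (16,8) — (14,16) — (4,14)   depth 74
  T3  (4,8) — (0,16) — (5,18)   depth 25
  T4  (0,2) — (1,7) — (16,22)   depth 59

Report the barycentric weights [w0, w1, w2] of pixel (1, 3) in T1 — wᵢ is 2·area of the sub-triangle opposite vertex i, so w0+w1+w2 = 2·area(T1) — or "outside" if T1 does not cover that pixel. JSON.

T0:
  2·area = 28  (B↔C swapped to make it positive)
  edge (6, 4)→(8, 12): d=(2,8) right/bottom  bias=-1
  edge (8, 12)→(4, 10): d=(-4,-2) top-left  bias=+0
  edge (4, 10)→(6, 4): d=(2,-6) top-left  bias=+0
    (3,0)@(7, 1): e=[-14,42,0] → ·  [on edge]
    (2,3)@(5, 7): e=[14,14,0] → █  [on edge]
    (3,3)@(7, 7): e=[-2,18,12] → ·
    (2,4)@(5, 9): e=[18,6,4] → █
    (3,4)@(7, 9): e=[2,10,16] → █
    (4,4)@(9, 9): e=[-14,14,28] → ·
    (2,5)@(5, 11): e=[22,-2,8] → ·
    (3,5)@(7, 11): e=[6,2,20] → █
    (4,5)@(9, 11): e=[-10,6,32] → ·
    (1,6)@(3, 13): e=[42,-14,0] → ·  [on edge]
    (3,6)@(7, 13): e=[10,-6,24] → ·
    (0,9)@(1, 19): e=[70,-42,0] → ·  [on edge]
  covered (4 px):
    · · · · · · · ·
    · · · · · · · ·
    · · · · · · · ·
    · · █ · · · · ·
    · · █ █ · · · ·
    · · · █ · · · ·
    · · · · · · · ·
    · · · · · · · ·
    · · · · · · · ·
    · · · · · · · ·
    · · · · · · · ·
T1:
  2·area = 144
  edge (16, 10)→(12, 18): d=(-4,8) right/bottom  bias=-1
  edge (12, 18)→(0, 6): d=(-12,-12) top-left  bias=+0
  edge (0, 6)→(16, 10): d=(16,4) right/bottom  bias=-1
    (0,3)@(1, 7): e=[132,0,12] → █  [on edge]
    (1,3)@(3, 7): e=[116,24,4] → █
    (2,3)@(5, 7): e=[100,48,-4] → ·
    (0,4)@(1, 9): e=[124,-24,44] → ·
    (1,4)@(3, 9): e=[108,0,36] → █  [on edge]
    (2,4)@(5, 9): e=[92,24,28] → █
    (3,4)@(7, 9): e=[76,48,20] → █
    (4,4)@(9, 9): e=[60,72,12] → █
    (5,4)@(11, 9): e=[44,96,4] → █
    (6,4)@(13, 9): e=[28,120,-4] → ·
    (1,5)@(3, 11): e=[100,-24,68] → ·
    (2,5)@(5, 11): e=[84,0,60] → █  [on edge]
    (3,6)@(7, 13): e=[60,0,84] → █  [on edge]
    (4,7)@(9, 15): e=[36,0,108] → █  [on edge]
    (5,8)@(11, 17): e=[12,0,132] → █  [on edge]
    (6,9)@(13, 19): e=[-12,0,156] → ·  [on edge]
    (7,10)@(15, 21): e=[-36,0,180] → ·  [on edge]
  covered (21 px):
    · · · · · · · ·
    · · · · · · · ·
    · · · · · · · ·
    █ █ · · · · · ·
    · █ █ █ █ █ · ·
    · · █ █ █ █ █ █
    · · · █ █ █ █ ·
    · · · · █ █ █ ·
    · · · · · █ · ·
    · · · · · · · ·
    · · · · · · · ·
T2:
  2·area = 84
  edge (16, 8)→(14, 16): d=(-2,8) right/bottom  bias=-1
  edge (14, 16)→(4, 14): d=(-10,-2) top-left  bias=+0
  edge (4, 14)→(16, 8): d=(12,-6) top-left  bias=+0
    (7,4)@(15, 9): e=[6,72,6] → █
    (5,5)@(11, 11): e=[34,44,6] → █
    (6,5)@(13, 11): e=[18,48,18] → █
    (3,6)@(7, 13): e=[62,16,6] → █
    (4,6)@(9, 13): e=[46,20,18] → █
    (7,6)@(15, 13): e=[-2,32,54] → ·
    (3,7)@(7, 15): e=[58,-4,30] → ·
    (4,7)@(9, 15): e=[42,0,42] → █  [on edge]
    (7,7)@(15, 15): e=[-6,12,78] → ·
    (4,8)@(9, 17): e=[38,-20,66] → ·
    (5,8)@(11, 17): e=[22,-16,78] → ·
    (6,8)@(13, 17): e=[6,-12,90] → ·
  covered (11 px):
    · · · · · · · ·
    · · · · · · · ·
    · · · · · · · ·
    · · · · · · · ·
    · · · · · · · █
    · · · · · █ █ █
    · · · █ █ █ █ ·
    · · · · █ █ █ ·
    · · · · · · · ·
    · · · · · · · ·
    · · · · · · · ·
T3:
  2·area = 48  (B↔C swapped to make it positive)
  edge (4, 8)→(5, 18): d=(1,10) right/bottom  bias=-1
  edge (5, 18)→(0, 16): d=(-5,-2) top-left  bias=+0
  edge (0, 16)→(4, 8): d=(4,-8) top-left  bias=+0
    (1,5)@(3, 11): e=[13,31,4] → █
    (2,5)@(5, 11): e=[-7,35,20] → ·
    (1,6)@(3, 13): e=[15,21,12] → █
    (2,6)@(5, 13): e=[-5,25,28] → ·
    (0,7)@(1, 15): e=[37,7,4] → █
    (2,7)@(5, 15): e=[-3,15,36] → ·
    (0,8)@(1, 17): e=[39,-3,12] → ·
    (1,8)@(3, 17): e=[19,1,28] → █
    (2,8)@(5, 17): e=[-1,5,44] → ·
    (1,9)@(3, 19): e=[21,-9,36] → ·
  covered (5 px):
    · · · · · · · ·
    · · · · · · · ·
    · · · · · · · ·
    · · · · · · · ·
    · · · · · · · ·
    · █ · · · · · ·
    · █ · · · · · ·
    █ █ · · · · · ·
    · █ · · · · · ·
    · · · · · · · ·
    · · · · · · · ·
T4:
  2·area = 60  (B↔C swapped to make it positive)
  edge (0, 2)→(16, 22): d=(16,20) right/bottom  bias=-1
  edge (16, 22)→(1, 7): d=(-15,-15) top-left  bias=+0
  edge (1, 7)→(0, 2): d=(-1,-5) top-left  bias=+0
    (0,2)@(1, 5): e=[28,30,2] → █
    (1,2)@(3, 5): e=[-12,60,12] → ·
    (0,3)@(1, 7): e=[60,0,0] → █  [on edge]
    (1,3)@(3, 7): e=[20,30,10] → █
    (2,3)@(5, 7): e=[-20,60,20] → ·
    (0,4)@(1, 9): e=[92,-30,-2] → ·
    (1,4)@(3, 9): e=[52,0,8] → █  [on edge]
    (2,4)@(5, 9): e=[12,30,18] → █
    (3,4)@(7, 9): e=[-28,60,28] → ·
    (1,5)@(3, 11): e=[84,-30,6] → ·
    (2,5)@(5, 11): e=[44,0,16] → █  [on edge]
    (3,5)@(7, 11): e=[4,30,26] → █
    (3,6)@(7, 13): e=[36,0,24] → █  [on edge]
    (4,7)@(9, 15): e=[28,0,32] → █  [on edge]
    (1,8)@(3, 17): e=[180,-120,0] → ·  [on edge]
    (5,8)@(11, 17): e=[20,0,40] → █  [on edge]
    (6,9)@(13, 19): e=[12,0,48] → █  [on edge]
    (7,10)@(15, 21): e=[4,0,56] → █  [on edge]
  covered (12 px):
    · · · · · · · ·
    · · · · · · · ·
    █ · · · · · · ·
    █ █ · · · · · ·
    · █ █ · · · · ·
    · · █ █ · · · ·
    · · · █ · · · ·
    · · · · █ · · ·
    · · · · · █ · ·
    · · · · · · █ ·
    · · · · · · · █

Final: [24,4,116]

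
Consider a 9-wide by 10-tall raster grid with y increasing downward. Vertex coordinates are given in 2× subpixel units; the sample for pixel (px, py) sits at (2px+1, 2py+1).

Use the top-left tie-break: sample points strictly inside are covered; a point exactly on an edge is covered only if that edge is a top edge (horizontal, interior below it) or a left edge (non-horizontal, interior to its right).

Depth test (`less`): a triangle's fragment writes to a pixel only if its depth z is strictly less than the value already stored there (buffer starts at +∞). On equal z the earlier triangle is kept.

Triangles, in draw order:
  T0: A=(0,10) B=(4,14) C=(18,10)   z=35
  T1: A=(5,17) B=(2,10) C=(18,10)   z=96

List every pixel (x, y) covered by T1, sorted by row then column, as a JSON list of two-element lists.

T0:
  2·area = 72  (B↔C swapped to make it positive)
  edge (0, 10)→(18, 10): d=(18,0) top-left  bias=+0
  edge (18, 10)→(4, 14): d=(-14,4) right/bottom  bias=-1
  edge (4, 14)→(0, 10): d=(-4,-4) top-left  bias=+0
    (0,5)@(1, 11): e=[18,54,0] → X  [on edge]
    (1,5)@(3, 11): e=[18,46,8] → X
    (2,5)@(5, 11): e=[18,38,16] → X
    (3,5)@(7, 11): e=[18,30,24] → X
    (4,5)@(9, 11): e=[18,22,32] → X
    (5,5)@(11, 11): e=[18,14,40] → X
    (6,5)@(13, 11): e=[18,6,48] → X
    (7,5)@(15, 11): e=[18,-2,56] → .
    (0,6)@(1, 13): e=[54,26,-8] → .
    (1,6)@(3, 13): e=[54,18,0] → X  [on edge]
    (4,6)@(9, 13): e=[54,-6,24] → .
    (5,6)@(11, 13): e=[54,-14,32] → .
    (2,7)@(5, 15): e=[90,-18,0] → .  [on edge]
    (3,8)@(7, 17): e=[126,-54,0] → .  [on edge]
    (4,9)@(9, 19): e=[162,-90,0] → .  [on edge]
  covered (10 px):
    . . . . . . . . .
    . . . . . . . . .
    . . . . . . . . .
    . . . . . . . . .
    . . . . . . . . .
    X X X X X X X . .
    . X X X . . . . .
    . . . . . . . . .
    . . . . . . . . .
    . . . . . . . . .
T1:
  2·area = 112
  edge (5, 17)→(2, 10): d=(-3,-7) top-left  bias=+0
  edge (2, 10)→(18, 10): d=(16,0) top-left  bias=+0
  edge (18, 10)→(5, 17): d=(-13,7) right/bottom  bias=-1
    (1,5)@(3, 11): e=[4,16,92] → X
    (2,5)@(5, 11): e=[18,16,78] → X
    (3,5)@(7, 11): e=[32,16,64] → X
    (4,5)@(9, 11): e=[46,16,50] → X
    (5,5)@(11, 11): e=[60,16,36] → X
    (6,5)@(13, 11): e=[74,16,22] → X
    (7,5)@(15, 11): e=[88,16,8] → X
    (8,5)@(17, 11): e=[102,16,-6] → .
    (1,6)@(3, 13): e=[-2,48,66] → .
    (2,6)@(5, 13): e=[12,48,52] → X
    (6,6)@(13, 13): e=[68,48,-4] → .
    (7,6)@(15, 13): e=[82,48,-18] → .
    (2,8)@(5, 17): e=[0,112,0] → .  [on edge]
  covered (13 px):
    . . . . . . . . .
    . . . . . . . . .
    . . . . . . . . .
    . . . . . . . . .
    . . . . . . . . .
    . X X X X X X X .
    . . X X X X . . .
    . . X X . . . . .
    . . . . . . . . .
    . . . . . . . . .

Answer: [[1,5],[2,5],[3,5],[4,5],[5,5],[6,5],[7,5],[2,6],[3,6],[4,6],[5,6],[2,7],[3,7]]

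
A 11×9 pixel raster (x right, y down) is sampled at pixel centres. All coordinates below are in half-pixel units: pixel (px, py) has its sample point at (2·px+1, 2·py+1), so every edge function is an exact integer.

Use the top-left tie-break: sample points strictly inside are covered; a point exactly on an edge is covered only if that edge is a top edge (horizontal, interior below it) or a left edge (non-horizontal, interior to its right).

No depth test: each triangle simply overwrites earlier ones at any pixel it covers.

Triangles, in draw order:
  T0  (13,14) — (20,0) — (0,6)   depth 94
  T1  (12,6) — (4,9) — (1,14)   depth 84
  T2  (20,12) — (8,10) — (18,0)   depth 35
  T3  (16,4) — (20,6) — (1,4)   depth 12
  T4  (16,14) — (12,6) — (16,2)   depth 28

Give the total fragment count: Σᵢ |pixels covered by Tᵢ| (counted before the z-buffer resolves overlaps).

T0:
  2·area = 238  (B↔C swapped to make it positive)
  edge (13, 14)→(0, 6): d=(-13,-8) top-left  bias=+0
  edge (0, 6)→(20, 0): d=(20,-6) top-left  bias=+0
  edge (20, 0)→(13, 14): d=(-7,14) right/bottom  bias=-1
    (8,0)@(17, 1): e=[201,2,35] → █
    (9,0)@(19, 1): e=[217,14,7] → █
    (10,0)@(21, 1): e=[233,26,-21] → ·
    (5,1)@(11, 3): e=[127,6,105] → █
    (6,1)@(13, 3): e=[143,18,77] → █
    (7,1)@(15, 3): e=[159,30,49] → █
    (9,1)@(19, 3): e=[191,54,-7] → ·
    (2,2)@(5, 5): e=[53,10,175] → █
    (3,2)@(7, 5): e=[69,22,147] → █
    (4,2)@(9, 5): e=[85,34,119] → █
    (9,2)@(19, 5): e=[165,94,-21] → ·
    (1,3)@(3, 7): e=[11,38,189] → █
  covered (30 px):
    · · · · · · · · █ █ ·
    · · · · · █ █ █ █ · ·
    · · █ █ █ █ █ █ █ · ·
    · █ █ █ █ █ █ █ · · ·
    · · █ █ █ █ █ █ · · ·
    · · · · █ █ █ · · · ·
    · · · · · · █ · · · ·
    · · · · · · · · · · ·
    · · · · · · · · · · ·
T1:
  2·area = 31  (B↔C swapped to make it positive)
  edge (12, 6)→(1, 14): d=(-11,8) right/bottom  bias=-1
  edge (1, 14)→(4, 9): d=(3,-5) top-left  bias=+0
  edge (4, 9)→(12, 6): d=(8,-3) top-left  bias=+0
    (2,4)@(5, 9): e=[23,5,3] → █
    (3,4)@(7, 9): e=[7,15,9] → █
    (4,4)@(9, 9): e=[-9,25,15] → ·
    (1,5)@(3, 11): e=[17,1,13] → █
    (3,5)@(7, 11): e=[-15,21,25] → ·
    (1,6)@(3, 13): e=[-5,7,29] → ·
    (2,6)@(5, 13): e=[-21,17,35] → ·
  covered (4 px):
    · · · · · · · · · · ·
    · · · · · · · · · · ·
    · · · · · · · · · · ·
    · · · · · · · · · · ·
    · · █ █ · · · · · · ·
    · █ █ · · · · · · · ·
    · · · · · · · · · · ·
    · · · · · · · · · · ·
    · · · · · · · · · · ·
T2:
  2·area = 140
  edge (20, 12)→(8, 10): d=(-12,-2) top-left  bias=+0
  edge (8, 10)→(18, 0): d=(10,-10) top-left  bias=+0
  edge (18, 0)→(20, 12): d=(2,12) right/bottom  bias=-1
    (8,0)@(17, 1): e=[126,0,14] → █  [on edge]
    (9,0)@(19, 1): e=[130,20,-10] → ·
    (7,1)@(15, 3): e=[98,0,42] → █  [on edge]
    (9,1)@(19, 3): e=[106,40,-6] → ·
    (6,2)@(13, 5): e=[70,0,70] → █  [on edge]
    (9,2)@(19, 5): e=[82,60,-2] → ·
    (5,3)@(11, 7): e=[42,0,98] → █  [on edge]
    (9,3)@(19, 7): e=[58,80,2] → █
    (10,3)@(21, 7): e=[62,100,-22] → ·
    (4,4)@(9, 9): e=[14,0,126] → █  [on edge]
    (10,4)@(21, 9): e=[38,120,-18] → ·
    (3,5)@(7, 11): e=[-14,0,154] → ·  [on edge]
    (2,6)@(5, 13): e=[-42,0,182] → ·  [on edge]
    (1,7)@(3, 15): e=[-70,0,210] → ·  [on edge]
    (0,8)@(1, 17): e=[-98,0,238] → ·  [on edge]
  covered (20 px):
    · · · · · · · · █ · ·
    · · · · · · · █ █ · ·
    · · · · · · █ █ █ · ·
    · · · · · █ █ █ █ █ ·
    · · · · █ █ █ █ █ █ ·
    · · · · · · · █ █ █ ·
    · · · · · · · · · · ·
    · · · · · · · · · · ·
    · · · · · · · · · · ·
T3:
  2·area = 30
  edge (16, 4)→(20, 6): d=(4,2) right/bottom  bias=-1
  edge (20, 6)→(1, 4): d=(-19,-2) top-left  bias=+0
  edge (1, 4)→(16, 4): d=(15,0) top-left  bias=+0
    (5,2)@(11, 5): e=[14,1,15] → █
    (6,2)@(13, 5): e=[10,5,15] → █
    (7,2)@(15, 5): e=[6,9,15] → █
    (8,2)@(17, 5): e=[2,13,15] → █
    (9,2)@(19, 5): e=[-2,17,15] → ·
    (5,3)@(11, 7): e=[22,-37,45] → ·
    (6,3)@(13, 7): e=[18,-33,45] → ·
    (7,3)@(15, 7): e=[14,-29,45] → ·
    (8,3)@(17, 7): e=[10,-25,45] → ·
  covered (4 px):
    · · · · · · · · · · ·
    · · · · · · · · · · ·
    · · · · · █ █ █ █ · ·
    · · · · · · · · · · ·
    · · · · · · · · · · ·
    · · · · · · · · · · ·
    · · · · · · · · · · ·
    · · · · · · · · · · ·
    · · · · · · · · · · ·
T4:
  2·area = 48
  edge (16, 14)→(12, 6): d=(-4,-8) top-left  bias=+0
  edge (12, 6)→(16, 2): d=(4,-4) top-left  bias=+0
  edge (16, 2)→(16, 14): d=(0,12) right/bottom  bias=-1
    (8,0)@(17, 1): e=[60,0,-12] → ·  [on edge]
    (7,1)@(15, 3): e=[36,0,12] → █  [on edge]
    (8,1)@(17, 3): e=[52,8,-12] → ·
    (6,2)@(13, 5): e=[12,0,36] → █  [on edge]
    (8,2)@(17, 5): e=[44,16,-12] → ·
    (5,3)@(11, 7): e=[-12,0,60] → ·  [on edge]
    (6,3)@(13, 7): e=[4,8,36] → █
    (8,3)@(17, 7): e=[36,24,-12] → ·
    (4,4)@(9, 9): e=[-36,0,84] → ·  [on edge]
    (6,4)@(13, 9): e=[-4,16,36] → ·
    (7,4)@(15, 9): e=[12,24,12] → █
    (8,4)@(17, 9): e=[28,32,-12] → ·
    (3,5)@(7, 11): e=[-60,0,108] → ·  [on edge]
    (2,6)@(5, 13): e=[-84,0,132] → ·  [on edge]
    (1,7)@(3, 15): e=[-108,0,156] → ·  [on edge]
    (0,8)@(1, 17): e=[-132,0,180] → ·  [on edge]
  covered (7 px):
    · · · · · · · · · · ·
    · · · · · · · █ · · ·
    · · · · · · █ █ · · ·
    · · · · · · █ █ · · ·
    · · · · · · · █ · · ·
    · · · · · · · █ · · ·
    · · · · · · · · · · ·
    · · · · · · · · · · ·
    · · · · · · · · · · ·

Result: 65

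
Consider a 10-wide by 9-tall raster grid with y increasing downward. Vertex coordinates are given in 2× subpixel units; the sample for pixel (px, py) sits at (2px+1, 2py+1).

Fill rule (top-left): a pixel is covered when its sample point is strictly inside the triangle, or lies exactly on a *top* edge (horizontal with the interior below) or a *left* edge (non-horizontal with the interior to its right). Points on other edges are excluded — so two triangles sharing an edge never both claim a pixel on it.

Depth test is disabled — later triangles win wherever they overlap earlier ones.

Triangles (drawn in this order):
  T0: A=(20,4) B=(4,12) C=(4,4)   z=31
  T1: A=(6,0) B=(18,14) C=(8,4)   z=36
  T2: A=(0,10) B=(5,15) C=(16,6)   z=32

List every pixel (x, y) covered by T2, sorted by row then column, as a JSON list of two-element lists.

T0:
  2·area = 128
  edge (20, 4)→(4, 12): d=(-16,8) right/bottom  bias=-1
  edge (4, 12)→(4, 4): d=(0,-8) top-left  bias=+0
  edge (4, 4)→(20, 4): d=(16,0) top-left  bias=+0
    (2,2)@(5, 5): e=[104,8,16] → █
    (3,2)@(7, 5): e=[88,24,16] → █
    (4,2)@(9, 5): e=[72,40,16] → █
    (5,2)@(11, 5): e=[56,56,16] → █
    (6,2)@(13, 5): e=[40,72,16] → █
    (7,2)@(15, 5): e=[24,88,16] → █
    (8,2)@(17, 5): e=[8,104,16] → █
    (9,2)@(19, 5): e=[-8,120,16] → ·
    (2,3)@(5, 7): e=[72,8,48] → █
    (7,3)@(15, 7): e=[-8,88,48] → ·
    (8,3)@(17, 7): e=[-24,104,48] → ·
    (2,4)@(5, 9): e=[40,8,80] → █
  covered (16 px):
    · · · · · · · · · ·
    · · · · · · · · · ·
    · · █ █ █ █ █ █ █ ·
    · · █ █ █ █ █ · · ·
    · · █ █ █ · · · · ·
    · · █ · · · · · · ·
    · · · · · · · · · ·
    · · · · · · · · · ·
    · · · · · · · · · ·
T1:
  2·area = 20
  edge (6, 0)→(18, 14): d=(12,14) right/bottom  bias=-1
  edge (18, 14)→(8, 4): d=(-10,-10) top-left  bias=+0
  edge (8, 4)→(6, 0): d=(-2,-4) top-left  bias=+0
    (2,0)@(5, 1): e=[26,0,-6] → ·  [on edge]
    (3,1)@(7, 3): e=[22,0,-2] → ·  [on edge]
    (4,2)@(9, 5): e=[18,0,2] → █  [on edge]
    (5,2)@(11, 5): e=[-10,20,10] → ·
    (4,3)@(9, 7): e=[42,-20,-2] → ·
    (5,3)@(11, 7): e=[14,0,6] → █  [on edge]
    (6,3)@(13, 7): e=[-14,20,14] → ·
    (5,4)@(11, 9): e=[38,-20,2] → ·
    (6,4)@(13, 9): e=[10,0,10] → █  [on edge]
    (7,4)@(15, 9): e=[-18,20,18] → ·
    (6,5)@(13, 11): e=[34,-20,6] → ·
    (7,5)@(15, 11): e=[6,0,14] → █  [on edge]
    (8,6)@(17, 13): e=[2,0,18] → █  [on edge]
    (9,7)@(19, 15): e=[-2,0,22] → ·  [on edge]
  covered (5 px):
    · · · · · · · · · ·
    · · · · · · · · · ·
    · · · · █ · · · · ·
    · · · · · █ · · · ·
    · · · · · · █ · · ·
    · · · · · · · █ · ·
    · · · · · · · · █ ·
    · · · · · · · · · ·
    · · · · · · · · · ·
T2:
  2·area = 100  (B↔C swapped to make it positive)
  edge (0, 10)→(16, 6): d=(16,-4) top-left  bias=+0
  edge (16, 6)→(5, 15): d=(-11,9) right/bottom  bias=-1
  edge (5, 15)→(0, 10): d=(-5,-5) top-left  bias=+0
    (6,3)@(13, 7): e=[4,16,80] → █
    (7,3)@(15, 7): e=[12,-2,90] → ·
    (2,4)@(5, 9): e=[4,66,30] → █
    (3,4)@(7, 9): e=[12,48,40] → █
    (4,4)@(9, 9): e=[20,30,50] → █
    (5,4)@(11, 9): e=[28,12,60] → █
    (6,4)@(13, 9): e=[36,-6,70] → ·
    (0,5)@(1, 11): e=[20,80,0] → █  [on edge]
    (1,5)@(3, 11): e=[28,62,10] → █
    (5,5)@(11, 11): e=[60,-10,50] → ·
    (0,6)@(1, 13): e=[52,58,-10] → ·
    (1,6)@(3, 13): e=[60,40,0] → █  [on edge]
    (2,7)@(5, 15): e=[100,0,0] → ·  [on edge]
    (3,8)@(7, 17): e=[140,-40,0] → ·  [on edge]
  covered (13 px):
    · · · · · · · · · ·
    · · · · · · · · · ·
    · · · · · · · · · ·
    · · · · · · █ · · ·
    · · █ █ █ █ · · · ·
    █ █ █ █ █ · · · · ·
    · █ █ █ · · · · · ·
    · · · · · · · · · ·
    · · · · · · · · · ·

Final: [[6,3],[2,4],[3,4],[4,4],[5,4],[0,5],[1,5],[2,5],[3,5],[4,5],[1,6],[2,6],[3,6]]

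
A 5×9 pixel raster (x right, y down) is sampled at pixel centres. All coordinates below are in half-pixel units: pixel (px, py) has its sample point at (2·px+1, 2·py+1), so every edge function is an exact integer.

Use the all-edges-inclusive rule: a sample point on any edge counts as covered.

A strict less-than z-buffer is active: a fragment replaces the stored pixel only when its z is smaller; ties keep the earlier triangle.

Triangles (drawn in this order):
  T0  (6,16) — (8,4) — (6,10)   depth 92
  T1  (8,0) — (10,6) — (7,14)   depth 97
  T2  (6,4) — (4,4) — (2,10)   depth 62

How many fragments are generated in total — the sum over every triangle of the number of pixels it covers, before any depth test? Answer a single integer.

T0:
  2·area = 12  (B↔C swapped to make it positive)
  edge (6, 16)→(6, 10): d=(0,-6) inclusive
  edge (6, 10)→(8, 4): d=(2,-6) inclusive
  edge (8, 4)→(6, 16): d=(-2,12) inclusive
    (4,0)@(9, 1): e=[18,0,-6] → .  [on edge]
    (3,3)@(7, 7): e=[6,0,6] → X  [on edge]
    (4,3)@(9, 7): e=[18,12,-18] → .
    (3,4)@(7, 9): e=[6,4,2] → X
    (4,4)@(9, 9): e=[18,16,-22] → .
    (3,5)@(7, 11): e=[6,8,-2] → .
    (2,6)@(5, 13): e=[-6,0,18] → .  [on edge]
  covered (2 px):
    . . . . .
    . . . . .
    . . . . .
    . . . X .
    . . . X .
    . . . . .
    . . . . .
    . . . . .
    . . . . .
T1:
  2·area = 34
  edge (8, 0)→(10, 6): d=(2,6) inclusive
  edge (10, 6)→(7, 14): d=(-3,8) inclusive
  edge (7, 14)→(8, 0): d=(1,-14) inclusive
    (4,1)@(9, 3): e=[0,17,17] → X  [on edge]
    (4,2)@(9, 5): e=[4,11,19] → X
    (4,3)@(9, 7): e=[8,5,21] → X
    (4,4)@(9, 9): e=[12,-1,23] → .
  covered (3 px):
    . . . . .
    . . . . X
    . . . . X
    . . . . X
    . . . . .
    . . . . .
    . . . . .
    . . . . .
    . . . . .
T2:
  2·area = 12  (B↔C swapped to make it positive)
  edge (6, 4)→(2, 10): d=(-4,6) inclusive
  edge (2, 10)→(4, 4): d=(2,-6) inclusive
  edge (4, 4)→(6, 4): d=(2,0) inclusive
    (2,0)@(5, 1): e=[18,0,-6] → .  [on edge]
    (2,2)@(5, 5): e=[2,8,2] → X
    (3,2)@(7, 5): e=[-10,20,2] → .
    (1,3)@(3, 7): e=[6,0,6] → X  [on edge]
    (2,3)@(5, 7): e=[-6,12,6] → .
    (1,4)@(3, 9): e=[-2,4,10] → .
    (0,6)@(1, 13): e=[-6,0,18] → .  [on edge]
  covered (2 px):
    . . . . .
    . . . . .
    . . X . .
    . X . . .
    . . . . .
    . . . . .
    . . . . .
    . . . . .
    . . . . .

Result: 7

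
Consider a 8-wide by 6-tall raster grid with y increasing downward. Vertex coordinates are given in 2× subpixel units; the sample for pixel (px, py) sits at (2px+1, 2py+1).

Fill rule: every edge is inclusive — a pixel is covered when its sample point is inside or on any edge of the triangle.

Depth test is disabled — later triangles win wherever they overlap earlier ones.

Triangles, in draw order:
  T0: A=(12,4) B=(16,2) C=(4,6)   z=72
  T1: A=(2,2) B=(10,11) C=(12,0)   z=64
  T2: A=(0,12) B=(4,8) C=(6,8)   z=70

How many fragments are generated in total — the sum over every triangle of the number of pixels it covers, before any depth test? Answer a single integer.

T0:
  2·area = 8  (B↔C swapped to make it positive)
  edge (12, 4)→(4, 6): d=(-8,2) inclusive
  edge (4, 6)→(16, 2): d=(12,-4) inclusive
  edge (16, 2)→(12, 4): d=(-4,2) inclusive
    (6,1)@(13, 3): e=[6,0,2] → █  [on edge]
    (7,1)@(15, 3): e=[2,8,-2] → ·
    (3,2)@(7, 5): e=[2,0,6] → █  [on edge]
    (4,2)@(9, 5): e=[-2,8,2] → ·
    (6,2)@(13, 5): e=[-10,24,-6] → ·
    (0,3)@(1, 7): e=[-2,0,10] → ·  [on edge]
    (3,3)@(7, 7): e=[-14,24,-2] → ·
  covered (2 px):
    · · · · · · · ·
    · · · · · · █ ·
    · · · █ · · · ·
    · · · · · · · ·
    · · · · · · · ·
    · · · · · · · ·
T1:
  2·area = 106  (B↔C swapped to make it positive)
  edge (2, 2)→(12, 0): d=(10,-2) inclusive
  edge (12, 0)→(10, 11): d=(-2,11) inclusive
  edge (10, 11)→(2, 2): d=(-8,-9) inclusive
    (3,0)@(7, 1): e=[0,53,53] → █  [on edge]
    (4,0)@(9, 1): e=[4,31,71] → █
    (5,0)@(11, 1): e=[8,9,89] → █
    (6,0)@(13, 1): e=[12,-13,107] → ·
    (1,1)@(3, 3): e=[12,93,1] → █
    (2,1)@(5, 3): e=[16,71,19] → █
    (6,1)@(13, 3): e=[32,-17,91] → ·
    (1,2)@(3, 5): e=[32,89,-15] → ·
    (2,2)@(5, 5): e=[36,67,3] → █
    (6,2)@(13, 5): e=[52,-21,75] → ·
    (2,3)@(5, 7): e=[56,63,-13] → ·
    (3,3)@(7, 7): e=[60,41,5] → █
  covered (15 px):
    · · · █ █ █ · ·
    · █ █ █ █ █ · ·
    · · █ █ █ █ · ·
    · · · █ █ · · ·
    · · · · █ · · ·
    · · · · · · · ·
T2:
  2·area = 8
  edge (0, 12)→(4, 8): d=(4,-4) inclusive
  edge (4, 8)→(6, 8): d=(2,0) inclusive
  edge (6, 8)→(0, 12): d=(-6,4) inclusive
    (5,0)@(11, 1): e=[0,-14,22] → ·  [on edge]
    (4,1)@(9, 3): e=[0,-10,18] → ·  [on edge]
    (3,2)@(7, 5): e=[0,-6,14] → ·  [on edge]
    (2,3)@(5, 7): e=[0,-2,10] → ·  [on edge]
    (1,4)@(3, 9): e=[0,2,6] → █  [on edge]
    (2,4)@(5, 9): e=[8,2,-2] → ·
    (0,5)@(1, 11): e=[0,6,2] → █  [on edge]
    (1,5)@(3, 11): e=[8,6,-6] → ·
  covered (2 px):
    · · · · · · · ·
    · · · · · · · ·
    · · · · · · · ·
    · · · · · · · ·
    · █ · · · · · ·
    █ · · · · · · ·

Final: 19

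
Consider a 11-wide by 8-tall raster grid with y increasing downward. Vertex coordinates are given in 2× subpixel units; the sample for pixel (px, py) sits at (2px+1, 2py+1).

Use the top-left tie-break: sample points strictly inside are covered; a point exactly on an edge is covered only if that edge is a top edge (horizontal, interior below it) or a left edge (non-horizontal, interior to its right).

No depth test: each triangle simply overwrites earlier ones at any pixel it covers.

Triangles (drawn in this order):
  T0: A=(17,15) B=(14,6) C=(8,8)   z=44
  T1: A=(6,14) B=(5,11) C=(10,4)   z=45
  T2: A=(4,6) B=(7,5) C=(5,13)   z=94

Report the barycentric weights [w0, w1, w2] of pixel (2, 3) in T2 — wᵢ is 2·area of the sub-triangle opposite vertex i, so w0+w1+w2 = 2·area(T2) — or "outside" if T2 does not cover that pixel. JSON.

T0:
  2·area = 60  (B↔C swapped to make it positive)
  edge (17, 15)→(8, 8): d=(-9,-7) top-left  bias=+0
  edge (8, 8)→(14, 6): d=(6,-2) top-left  bias=+0
  edge (14, 6)→(17, 15): d=(3,9) right/bottom  bias=-1
    (6,1)@(13, 3): e=[80,-20,0] → .  [on edge]
    (8,2)@(17, 5): e=[90,0,-30] → .  [on edge]
    (5,3)@(11, 7): e=[30,0,30] → X  [on edge]
    (6,3)@(13, 7): e=[44,4,12] → X
    (7,3)@(15, 7): e=[58,8,-6] → .
    (2,4)@(5, 9): e=[-30,0,90] → .  [on edge]
    (5,4)@(11, 9): e=[12,12,36] → X
    (7,4)@(15, 9): e=[40,20,0] → .  [on edge]
    (5,5)@(11, 11): e=[-6,24,42] → .
    (6,5)@(13, 11): e=[8,28,24] → X
    (7,5)@(15, 11): e=[22,32,6] → X
    (8,5)@(17, 11): e=[36,36,-12] → .
    (8,7)@(17, 15): e=[0,60,0] → .  [on edge]
  covered (7 px):
    . . . . . . . . . . .
    . . . . . . . . . . .
    . . . . . . . . . . .
    . . . . . X X . . . .
    . . . . . X X . . . .
    . . . . . . X X . . .
    . . . . . . . X . . .
    . . . . . . . . . . .
T1:
  2·area = 22
  edge (6, 14)→(5, 11): d=(-1,-3) top-left  bias=+0
  edge (5, 11)→(10, 4): d=(5,-7) top-left  bias=+0
  edge (10, 4)→(6, 14): d=(-4,10) right/bottom  bias=-1
    (1,2)@(3, 5): e=[0,-44,66] → .  [on edge]
    (3,4)@(7, 9): e=[8,4,10] → X
    (4,4)@(9, 9): e=[14,18,-10] → .
    (2,5)@(5, 11): e=[0,0,22] → X  [on edge]
    (4,5)@(9, 11): e=[12,28,-18] → .
    (2,6)@(5, 13): e=[-2,10,14] → .
    (3,6)@(7, 13): e=[4,24,-6] → .
  covered (3 px):
    . . . . . . . . . . .
    . . . . . . . . . . .
    . . . . . . . . . . .
    . . . . . . . . . . .
    . . . X . . . . . . .
    . . X X . . . . . . .
    . . . . . . . . . . .
    . . . . . . . . . . .
T2:
  2·area = 22
  edge (4, 6)→(7, 5): d=(3,-1) top-left  bias=+0
  edge (7, 5)→(5, 13): d=(-2,8) right/bottom  bias=-1
  edge (5, 13)→(4, 6): d=(-1,-7) top-left  bias=+0
    (9,0)@(19, 1): e=[0,-88,110] → .  [on edge]
    (6,1)@(13, 3): e=[0,-44,66] → .  [on edge]
    (3,2)@(7, 5): e=[0,0,22] → .  [on edge]
    (0,3)@(1, 7): e=[0,44,-22] → .  [on edge]
    (2,3)@(5, 7): e=[4,12,6] → X
    (3,3)@(7, 7): e=[6,-4,20] → .
    (2,4)@(5, 9): e=[10,8,4] → X
    (3,4)@(7, 9): e=[12,-8,18] → .
    (2,5)@(5, 11): e=[16,4,2] → X
    (3,5)@(7, 11): e=[18,-12,16] → .
    (2,6)@(5, 13): e=[22,0,0] → .  [on edge]
  covered (3 px):
    . . . . . . . . . . .
    . . . . . . . . . . .
    . . . . . . . . . . .
    . . X . . . . . . . .
    . . X . . . . . . . .
    . . X . . . . . . . .
    . . . . . . . . . . .
    . . . . . . . . . . .

Result: [12,6,4]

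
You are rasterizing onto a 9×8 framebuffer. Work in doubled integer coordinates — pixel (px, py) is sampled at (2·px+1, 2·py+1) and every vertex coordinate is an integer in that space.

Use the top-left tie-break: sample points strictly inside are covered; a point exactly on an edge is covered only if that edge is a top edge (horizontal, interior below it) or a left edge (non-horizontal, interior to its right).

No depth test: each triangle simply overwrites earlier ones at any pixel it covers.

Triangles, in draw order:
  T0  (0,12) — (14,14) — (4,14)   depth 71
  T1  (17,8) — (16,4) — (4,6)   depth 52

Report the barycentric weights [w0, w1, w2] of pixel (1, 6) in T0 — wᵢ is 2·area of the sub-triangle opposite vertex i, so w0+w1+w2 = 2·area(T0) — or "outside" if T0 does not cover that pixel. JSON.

T0:
  2·area = 20
  edge (0, 12)→(14, 14): d=(14,2) right/bottom  bias=-1
  edge (14, 14)→(4, 14): d=(-10,0) right/bottom  bias=-1
  edge (4, 14)→(0, 12): d=(-4,-2) top-left  bias=+0
    (1,6)@(3, 13): e=[8,10,2] → #
    (2,6)@(5, 13): e=[4,10,6] → #
    (3,6)@(7, 13): e=[0,10,10] → ·  [on edge]
    (1,7)@(3, 15): e=[36,-10,-6] → ·
    (2,7)@(5, 15): e=[32,-10,-2] → ·
  covered (2 px):
    · · · · · · · · ·
    · · · · · · · · ·
    · · · · · · · · ·
    · · · · · · · · ·
    · · · · · · · · ·
    · · · · · · · · ·
    · # # · · · · · ·
    · · · · · · · · ·
T1:
  2·area = 50  (B↔C swapped to make it positive)
  edge (17, 8)→(4, 6): d=(-13,-2) top-left  bias=+0
  edge (4, 6)→(16, 4): d=(12,-2) top-left  bias=+0
  edge (16, 4)→(17, 8): d=(1,4) right/bottom  bias=-1
    (5,2)@(11, 5): e=[27,2,21] → #
    (6,2)@(13, 5): e=[31,6,13] → #
    (7,2)@(15, 5): e=[35,10,5] → #
    (8,2)@(17, 5): e=[39,14,-3] → ·
    (5,3)@(11, 7): e=[1,26,23] → #
    (8,3)@(17, 7): e=[13,38,-1] → ·
    (5,4)@(11, 9): e=[-25,50,25] → ·
    (6,4)@(13, 9): e=[-21,54,17] → ·
    (7,4)@(15, 9): e=[-17,58,9] → ·
  covered (6 px):
    · · · · · · · · ·
    · · · · · · · · ·
    · · · · · # # # ·
    · · · · · # # # ·
    · · · · · · · · ·
    · · · · · · · · ·
    · · · · · · · · ·
    · · · · · · · · ·

Answer: [10,2,8]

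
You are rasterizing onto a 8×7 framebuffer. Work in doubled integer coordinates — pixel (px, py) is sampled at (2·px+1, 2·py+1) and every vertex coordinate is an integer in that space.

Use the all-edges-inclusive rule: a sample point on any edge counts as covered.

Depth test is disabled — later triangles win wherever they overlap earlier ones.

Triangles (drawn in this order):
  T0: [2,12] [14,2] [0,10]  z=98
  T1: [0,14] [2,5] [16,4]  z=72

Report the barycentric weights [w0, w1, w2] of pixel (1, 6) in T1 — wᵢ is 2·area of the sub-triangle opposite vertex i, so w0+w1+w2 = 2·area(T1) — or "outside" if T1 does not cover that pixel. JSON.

T0:
  2·area = 44  (B↔C swapped to make it positive)
  edge (2, 12)→(0, 10): d=(-2,-2) inclusive
  edge (0, 10)→(14, 2): d=(14,-8) inclusive
  edge (14, 2)→(2, 12): d=(-12,10) inclusive
    (4,2)@(9, 5): e=[28,2,14] → █
    (5,2)@(11, 5): e=[32,18,-6] → ·
    (3,3)@(7, 7): e=[20,14,10] → █
    (4,3)@(9, 7): e=[24,30,-10] → ·
    (1,4)@(3, 9): e=[8,10,26] → █
    (2,4)@(5, 9): e=[12,26,6] → █
    (3,4)@(7, 9): e=[16,42,-14] → ·
    (0,5)@(1, 11): e=[0,22,22] → █  [on edge]
    (2,5)@(5, 11): e=[8,54,-18] → ·
    (0,6)@(1, 13): e=[-4,50,-2] → ·
    (1,6)@(3, 13): e=[0,66,-22] → ·  [on edge]
  covered (6 px):
    · · · · · · · ·
    · · · · · · · ·
    · · · · █ · · ·
    · · · █ · · · ·
    · █ █ · · · · ·
    █ █ · · · · · ·
    · · · · · · · ·
T1:
  2·area = 124
  edge (0, 14)→(2, 5): d=(2,-9) inclusive
  edge (2, 5)→(16, 4): d=(14,-1) inclusive
  edge (16, 4)→(0, 14): d=(-16,10) inclusive
    (1,2)@(3, 5): e=[9,1,114] → █
    (2,2)@(5, 5): e=[27,3,94] → █
    (3,2)@(7, 5): e=[45,5,74] → █
    (4,2)@(9, 5): e=[63,7,54] → █
    (5,2)@(11, 5): e=[81,9,34] → █
    (6,2)@(13, 5): e=[99,11,14] → █
    (7,2)@(15, 5): e=[117,13,-6] → ·
    (1,3)@(3, 7): e=[13,29,82] → █
    (6,3)@(13, 7): e=[103,39,-18] → ·
    (1,4)@(3, 9): e=[17,57,50] → █
    (4,4)@(9, 9): e=[71,63,-10] → ·
    (5,4)@(11, 9): e=[89,65,-30] → ·
  covered (17 px):
    · · · · · · · ·
    · · · · · · · ·
    · █ █ █ █ █ █ ·
    · █ █ █ █ █ · ·
    · █ █ █ · · · ·
    █ █ · · · · · ·
    █ · · · · · · ·

Result: "outside"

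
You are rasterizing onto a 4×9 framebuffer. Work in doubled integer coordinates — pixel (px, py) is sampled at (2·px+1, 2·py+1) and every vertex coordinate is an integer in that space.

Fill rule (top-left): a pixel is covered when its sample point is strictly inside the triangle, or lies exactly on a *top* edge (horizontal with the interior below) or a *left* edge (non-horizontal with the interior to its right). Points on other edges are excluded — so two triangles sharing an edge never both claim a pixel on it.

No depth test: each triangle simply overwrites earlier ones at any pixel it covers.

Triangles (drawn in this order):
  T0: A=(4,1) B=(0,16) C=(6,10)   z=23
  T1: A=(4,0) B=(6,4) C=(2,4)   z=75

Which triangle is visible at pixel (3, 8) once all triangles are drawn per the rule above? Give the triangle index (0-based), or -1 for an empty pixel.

T0:
  2·area = 66  (B↔C swapped to make it positive)
  edge (4, 1)→(6, 10): d=(2,9) right/bottom  bias=-1
  edge (6, 10)→(0, 16): d=(-6,6) right/bottom  bias=-1
  edge (0, 16)→(4, 1): d=(4,-15) top-left  bias=+0
    (1,2)@(3, 5): e=[17,48,1] → █
    (2,2)@(5, 5): e=[-1,36,31] → ·
    (1,3)@(3, 7): e=[21,36,9] → █
    (2,3)@(5, 7): e=[3,24,39] → █
    (3,3)@(7, 7): e=[-15,12,69] → ·
    (1,4)@(3, 9): e=[25,24,17] → █
    (3,4)@(7, 9): e=[-11,0,77] → ·  [on edge]
    (1,5)@(3, 11): e=[29,12,25] → █
    (2,5)@(5, 11): e=[11,0,55] → ·  [on edge]
    (0,6)@(1, 13): e=[51,12,3] → █
    (1,6)@(3, 13): e=[33,0,33] → ·  [on edge]
    (0,7)@(1, 15): e=[55,0,11] → ·  [on edge]
  covered (7 px):
    · · · ·
    · · · ·
    · █ · ·
    · █ █ ·
    · █ █ ·
    · █ · ·
    █ · · ·
    · · · ·
    · · · ·
T1:
  2·area = 16
  edge (4, 0)→(6, 4): d=(2,4) right/bottom  bias=-1
  edge (6, 4)→(2, 4): d=(-4,0) right/bottom  bias=-1
  edge (2, 4)→(4, 0): d=(2,-4) top-left  bias=+0
    (1,1)@(3, 3): e=[10,4,2] → █
    (2,1)@(5, 3): e=[2,4,10] → █
    (3,1)@(7, 3): e=[-6,4,18] → ·
    (1,2)@(3, 5): e=[14,-4,6] → ·
    (2,2)@(5, 5): e=[6,-4,14] → ·
  covered (2 px):
    · · · ·
    · █ █ ·
    · · · ·
    · · · ·
    · · · ·
    · · · ·
    · · · ·
    · · · ·
    · · · ·

Z-buffer (winner per pixel, '.' = empty):
  . . . .
  . 1 1 .
  . 0 . .
  . 0 0 .
  . 0 0 .
  . 0 . .
  0 . . .
  . . . .
  . . . .

Answer: -1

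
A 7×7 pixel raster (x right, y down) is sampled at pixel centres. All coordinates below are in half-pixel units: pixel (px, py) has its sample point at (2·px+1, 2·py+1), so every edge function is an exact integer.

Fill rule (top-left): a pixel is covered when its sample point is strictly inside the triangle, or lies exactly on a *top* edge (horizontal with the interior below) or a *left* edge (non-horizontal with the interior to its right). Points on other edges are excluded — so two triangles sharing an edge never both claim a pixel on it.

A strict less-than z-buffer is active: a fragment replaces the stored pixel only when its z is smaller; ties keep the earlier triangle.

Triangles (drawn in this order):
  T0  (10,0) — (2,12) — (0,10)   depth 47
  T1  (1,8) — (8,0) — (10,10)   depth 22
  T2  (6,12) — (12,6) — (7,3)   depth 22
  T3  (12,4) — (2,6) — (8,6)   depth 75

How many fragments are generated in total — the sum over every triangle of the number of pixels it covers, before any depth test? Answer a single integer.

T0:
  2·area = 40
  edge (10, 0)→(2, 12): d=(-8,12) right/bottom  bias=-1
  edge (2, 12)→(0, 10): d=(-2,-2) top-left  bias=+0
  edge (0, 10)→(10, 0): d=(10,-10) top-left  bias=+0
    (4,0)@(9, 1): e=[4,36,0] → #  [on edge]
    (5,0)@(11, 1): e=[-20,40,20] → ·
    (3,1)@(7, 3): e=[12,28,0] → #  [on edge]
    (4,1)@(9, 3): e=[-12,32,20] → ·
    (2,2)@(5, 5): e=[20,20,0] → #  [on edge]
    (3,2)@(7, 5): e=[-4,24,20] → ·
    (1,3)@(3, 7): e=[28,12,0] → #  [on edge]
    (3,3)@(7, 7): e=[-20,20,40] → ·
    (0,4)@(1, 9): e=[36,4,0] → #  [on edge]
    (2,4)@(5, 9): e=[-12,12,40] → ·
    (0,5)@(1, 11): e=[20,0,20] → #  [on edge]
    (1,5)@(3, 11): e=[-4,4,40] → ·
    (1,6)@(3, 13): e=[-20,0,60] → ·  [on edge]
  covered (8 px):
    · · · · # · ·
    · · · # · · ·
    · · # · · · ·
    · # # · · · ·
    # # · · · · ·
    # · · · · · ·
    · · · · · · ·
T1:
  2·area = 86
  edge (1, 8)→(8, 0): d=(7,-8) top-left  bias=+0
  edge (8, 0)→(10, 10): d=(2,10) right/bottom  bias=-1
  edge (10, 10)→(1, 8): d=(-9,-2) top-left  bias=+0
    (3,1)@(7, 3): e=[13,16,57] → #
    (4,1)@(9, 3): e=[29,-4,61] → ·
    (2,2)@(5, 5): e=[11,40,35] → #
    (4,2)@(9, 5): e=[43,0,43] → ·  [on edge]
    (1,3)@(3, 7): e=[9,64,13] → #
    (4,3)@(9, 7): e=[57,4,25] → #
    (5,3)@(11, 7): e=[73,-16,29] → ·
    (1,4)@(3, 9): e=[23,68,-5] → ·
    (2,4)@(5, 9): e=[39,48,-1] → ·
    (3,4)@(7, 9): e=[55,28,3] → #
    (5,4)@(11, 9): e=[87,-12,11] → ·
    (3,5)@(7, 11): e=[69,32,-15] → ·
  covered (9 px):
    · · · · · · ·
    · · · # · · ·
    · · # # · · ·
    · # # # # · ·
    · · · # # · ·
    · · · · · · ·
    · · · · · · ·
T2:
  2·area = 48  (B↔C swapped to make it positive)
  edge (6, 12)→(7, 3): d=(1,-9) top-left  bias=+0
  edge (7, 3)→(12, 6): d=(5,3) right/bottom  bias=-1
  edge (12, 6)→(6, 12): d=(-6,6) right/bottom  bias=-1
    (3,1)@(7, 3): e=[0,0,48] → ·  [on edge]
    (3,2)@(7, 5): e=[2,10,36] → #
    (4,2)@(9, 5): e=[20,4,24] → #
    (5,2)@(11, 5): e=[38,-2,12] → ·
    (6,2)@(13, 5): e=[56,-8,0] → ·  [on edge]
    (3,3)@(7, 7): e=[4,20,24] → #
    (5,3)@(11, 7): e=[40,8,0] → ·  [on edge]
    (3,4)@(7, 9): e=[6,30,12] → #
    (4,4)@(9, 9): e=[24,24,0] → ·  [on edge]
    (3,5)@(7, 11): e=[8,40,0] → ·  [on edge]
    (2,6)@(5, 13): e=[-8,56,0] → ·  [on edge]
  covered (5 px):
    · · · · · · ·
    · · · · · · ·
    · · · # # · ·
    · · · # # · ·
    · · · # · · ·
    · · · · · · ·
    · · · · · · ·
T3:
  2·area = 12  (B↔C swapped to make it positive)
  edge (12, 4)→(8, 6): d=(-4,2) right/bottom  bias=-1
  edge (8, 6)→(2, 6): d=(-6,0) right/bottom  bias=-1
  edge (2, 6)→(12, 4): d=(10,-2) top-left  bias=+0
    (3,2)@(7, 5): e=[6,6,0] → #  [on edge]
    (4,2)@(9, 5): e=[2,6,4] → #
    (5,2)@(11, 5): e=[-2,6,8] → ·
    (3,3)@(7, 7): e=[-2,-6,20] → ·
    (4,3)@(9, 7): e=[-6,-6,24] → ·
  covered (2 px):
    · · · · · · ·
    · · · · · · ·
    · · · # # · ·
    · · · · · · ·
    · · · · · · ·
    · · · · · · ·
    · · · · · · ·

Answer: 24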